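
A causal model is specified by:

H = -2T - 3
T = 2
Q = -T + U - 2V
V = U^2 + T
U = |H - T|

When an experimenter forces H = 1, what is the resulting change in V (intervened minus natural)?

Under do(H=1), the mechanism H = -2T - 3 is discarded; H is fixed at 1.
U = |H - T|  [with H=1, T=2]  = 1
V = U^2 + T  [with U=1, T=2]  = 3
Without intervention: H = -2T - 3  [with T=2]  = -7; U = |H - T|  [with H=-7, T=2]  = 9; V = U^2 + T  [with U=9, T=2]  = 83.
Change = 3 − 83 = -80.

-80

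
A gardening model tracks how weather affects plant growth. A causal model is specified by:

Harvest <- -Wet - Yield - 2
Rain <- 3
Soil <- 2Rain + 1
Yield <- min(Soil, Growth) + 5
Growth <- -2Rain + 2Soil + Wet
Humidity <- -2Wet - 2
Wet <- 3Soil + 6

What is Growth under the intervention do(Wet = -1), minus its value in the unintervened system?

-28

The intervention breaks the incoming arrows to Wet: Wet <- 3Soil + 6 no longer applies, and Wet = -1.
Soil = 2Rain + 1  [with Rain=3]  = 7
Growth = -2Rain + 2Soil + Wet  [with Rain=3, Soil=7, Wet=-1]  = 7
Without intervention: Soil = 2Rain + 1  [with Rain=3]  = 7; Wet = 3Soil + 6  [with Soil=7]  = 27; Growth = -2Rain + 2Soil + Wet  [with Rain=3, Soil=7, Wet=27]  = 35.
Change = 7 − 35 = -28.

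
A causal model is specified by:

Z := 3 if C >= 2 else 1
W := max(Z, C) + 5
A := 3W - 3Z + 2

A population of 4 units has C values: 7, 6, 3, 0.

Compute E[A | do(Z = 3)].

Under do(Z=3), Z's equation is replaced by Z=3 for every unit. Per-unit A: 29, 26, 17, 17. Mean = 22.25.

22.25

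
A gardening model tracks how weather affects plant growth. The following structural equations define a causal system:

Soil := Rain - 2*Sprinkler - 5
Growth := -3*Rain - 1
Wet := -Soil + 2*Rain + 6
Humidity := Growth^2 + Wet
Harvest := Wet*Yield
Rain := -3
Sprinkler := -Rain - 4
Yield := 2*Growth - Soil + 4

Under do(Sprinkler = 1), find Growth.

8

do(Sprinkler=1) replaces the equation Sprinkler := -Rain - 4 with the constant Sprinkler = 1.
Since Growth is not a descendant of the intervened variable, it is unaffected.
Growth = -3*Rain - 1  [with Rain=-3]  = 8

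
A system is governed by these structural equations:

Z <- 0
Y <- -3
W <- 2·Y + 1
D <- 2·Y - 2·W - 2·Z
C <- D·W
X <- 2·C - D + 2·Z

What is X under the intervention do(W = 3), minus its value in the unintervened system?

-16

The intervention breaks the incoming arrows to W: W <- 2·Y + 1 no longer applies, and W = 3.
D = 2·Y - 2·W - 2·Z  [with Y=-3, W=3, Z=0]  = -12
C = D·W  [with D=-12, W=3]  = -36
X = 2·C - D + 2·Z  [with C=-36, D=-12, Z=0]  = -60
Without intervention: W = 2·Y + 1  [with Y=-3]  = -5; D = 2·Y - 2·W - 2·Z  [with Y=-3, W=-5, Z=0]  = 4; C = D·W  [with D=4, W=-5]  = -20; X = 2·C - D + 2·Z  [with C=-20, D=4, Z=0]  = -44.
Change = -60 − (-44) = -16.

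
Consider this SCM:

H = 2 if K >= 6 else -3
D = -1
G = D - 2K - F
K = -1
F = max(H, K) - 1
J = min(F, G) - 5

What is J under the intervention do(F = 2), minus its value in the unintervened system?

Under do(F=2), the mechanism F = max(H, K) - 1 is discarded; F is fixed at 2.
G = D - 2K - F  [with D=-1, K=-1, F=2]  = -1
J = min(F, G) - 5  [with F=2, G=-1]  = -6
Without intervention: H = 2 if K >= 6 else -3  [with K=-1]  = -3; F = max(H, K) - 1  [with H=-3, K=-1]  = -2; G = D - 2K - F  [with D=-1, K=-1, F=-2]  = 3; J = min(F, G) - 5  [with F=-2, G=3]  = -7.
Change = -6 − (-7) = 1.

1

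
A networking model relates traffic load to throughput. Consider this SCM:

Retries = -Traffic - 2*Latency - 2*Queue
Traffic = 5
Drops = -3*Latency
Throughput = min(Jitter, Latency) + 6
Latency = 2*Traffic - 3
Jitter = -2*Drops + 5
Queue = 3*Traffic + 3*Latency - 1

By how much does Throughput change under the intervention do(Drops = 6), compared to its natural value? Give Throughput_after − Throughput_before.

The intervention breaks the incoming arrows to Drops: Drops = -3*Latency no longer applies, and Drops = 6.
Latency = 2*Traffic - 3  [with Traffic=5]  = 7
Jitter = -2*Drops + 5  [with Drops=6]  = -7
Throughput = min(Jitter, Latency) + 6  [with Jitter=-7, Latency=7]  = -1
Without intervention: Latency = 2*Traffic - 3  [with Traffic=5]  = 7; Drops = -3*Latency  [with Latency=7]  = -21; Jitter = -2*Drops + 5  [with Drops=-21]  = 47; Throughput = min(Jitter, Latency) + 6  [with Jitter=47, Latency=7]  = 13.
Change = -1 − 13 = -14.

-14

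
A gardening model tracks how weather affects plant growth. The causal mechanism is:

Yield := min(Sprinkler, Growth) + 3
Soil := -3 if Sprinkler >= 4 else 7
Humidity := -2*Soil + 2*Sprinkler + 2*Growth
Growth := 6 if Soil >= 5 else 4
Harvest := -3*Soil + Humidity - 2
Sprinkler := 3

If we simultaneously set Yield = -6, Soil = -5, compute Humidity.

Setting Yield = -6, Soil = -5 by intervention discards those variables' equations.
Growth = 6 if Soil >= 5 else 4  [with Soil=-5]  = 4
Humidity = -2*Soil + 2*Sprinkler + 2*Growth  [with Soil=-5, Sprinkler=3, Growth=4]  = 24

24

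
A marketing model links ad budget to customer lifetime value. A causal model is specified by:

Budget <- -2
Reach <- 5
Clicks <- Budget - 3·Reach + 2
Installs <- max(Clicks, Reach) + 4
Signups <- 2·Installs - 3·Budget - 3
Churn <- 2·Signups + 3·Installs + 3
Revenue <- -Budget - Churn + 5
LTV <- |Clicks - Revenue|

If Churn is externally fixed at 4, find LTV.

Intervening sets Churn = 4 and removes its equation (Churn <- 2·Signups + 3·Installs + 3).
Clicks = Budget - 3·Reach + 2  [with Budget=-2, Reach=5]  = -15
Revenue = -Budget - Churn + 5  [with Budget=-2, Churn=4]  = 3
LTV = |Clicks - Revenue|  [with Clicks=-15, Revenue=3]  = 18

18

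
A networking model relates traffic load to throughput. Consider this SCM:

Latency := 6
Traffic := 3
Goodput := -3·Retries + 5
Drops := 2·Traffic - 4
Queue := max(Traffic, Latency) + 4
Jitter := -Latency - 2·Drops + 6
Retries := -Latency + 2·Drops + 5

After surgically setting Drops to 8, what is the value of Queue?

10

Under do(Drops=8), the mechanism Drops := 2·Traffic - 4 is discarded; Drops is fixed at 8.
Since Queue is not a descendant of the intervened variable, it is unaffected.
Queue = max(Traffic, Latency) + 4  [with Traffic=3, Latency=6]  = 10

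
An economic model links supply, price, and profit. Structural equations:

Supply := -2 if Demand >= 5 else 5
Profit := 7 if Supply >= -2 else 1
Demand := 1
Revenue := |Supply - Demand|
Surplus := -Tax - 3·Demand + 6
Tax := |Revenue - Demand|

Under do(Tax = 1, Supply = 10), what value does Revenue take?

9

Setting Tax = 1, Supply = 10 by intervention discards those variables' equations.
Revenue = |Supply - Demand|  [with Supply=10, Demand=1]  = 9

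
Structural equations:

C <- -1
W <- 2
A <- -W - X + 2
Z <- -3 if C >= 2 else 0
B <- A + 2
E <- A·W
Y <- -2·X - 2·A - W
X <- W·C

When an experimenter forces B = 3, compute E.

4

Intervening sets B = 3 and removes its equation (B <- A + 2).
Since E is not a descendant of the intervened variable, it is unaffected.
X = W·C  [with W=2, C=-1]  = -2
A = -W - X + 2  [with W=2, X=-2]  = 2
E = A·W  [with A=2, W=2]  = 4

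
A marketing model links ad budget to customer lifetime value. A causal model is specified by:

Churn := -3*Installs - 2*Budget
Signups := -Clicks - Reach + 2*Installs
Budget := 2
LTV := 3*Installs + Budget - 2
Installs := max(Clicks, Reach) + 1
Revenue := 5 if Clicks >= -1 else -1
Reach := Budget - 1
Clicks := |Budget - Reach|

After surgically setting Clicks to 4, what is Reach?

Under do(Clicks=4), the mechanism Clicks := |Budget - Reach| is discarded; Clicks is fixed at 4.
Since Reach is not a descendant of the intervened variable, it is unaffected.
Reach = Budget - 1  [with Budget=2]  = 1

1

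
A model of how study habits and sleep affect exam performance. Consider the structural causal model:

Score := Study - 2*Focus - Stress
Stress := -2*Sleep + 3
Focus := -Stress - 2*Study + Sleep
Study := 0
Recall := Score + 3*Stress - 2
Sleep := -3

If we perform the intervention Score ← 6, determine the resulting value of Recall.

31

The intervention breaks the incoming arrows to Score: Score := Study - 2*Focus - Stress no longer applies, and Score = 6.
Stress = -2*Sleep + 3  [with Sleep=-3]  = 9
Recall = Score + 3*Stress - 2  [with Score=6, Stress=9]  = 31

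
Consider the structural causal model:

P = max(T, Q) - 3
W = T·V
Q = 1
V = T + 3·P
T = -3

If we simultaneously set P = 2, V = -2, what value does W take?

Setting P = 2, V = -2 by intervention discards those variables' equations.
W = T·V  [with T=-3, V=-2]  = 6

6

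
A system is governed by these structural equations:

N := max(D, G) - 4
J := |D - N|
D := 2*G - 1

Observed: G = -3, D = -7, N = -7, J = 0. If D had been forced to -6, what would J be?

Under do(D=-6), the mechanism D := 2*G - 1 is discarded; D is fixed at -6.
N = max(D, G) - 4  [with D=-6, G=-3]  = -7
J = |D - N|  [with D=-6, N=-7]  = 1

1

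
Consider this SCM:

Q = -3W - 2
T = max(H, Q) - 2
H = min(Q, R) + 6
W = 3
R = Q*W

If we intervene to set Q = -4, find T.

-6

do(Q=-4) replaces the equation Q = -3W - 2 with the constant Q = -4.
R = Q*W  [with Q=-4, W=3]  = -12
H = min(Q, R) + 6  [with Q=-4, R=-12]  = -6
T = max(H, Q) - 2  [with H=-6, Q=-4]  = -6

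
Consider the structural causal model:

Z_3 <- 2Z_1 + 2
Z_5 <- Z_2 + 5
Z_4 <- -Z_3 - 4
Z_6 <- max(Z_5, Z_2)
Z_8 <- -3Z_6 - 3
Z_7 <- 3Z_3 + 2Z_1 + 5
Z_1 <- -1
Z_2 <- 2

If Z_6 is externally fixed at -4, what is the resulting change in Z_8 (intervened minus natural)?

Intervening sets Z_6 = -4 and removes its equation (Z_6 <- max(Z_5, Z_2)).
Z_8 = -3Z_6 - 3  [with Z_6=-4]  = 9
Without intervention: Z_5 = Z_2 + 5  [with Z_2=2]  = 7; Z_6 = max(Z_5, Z_2)  [with Z_5=7, Z_2=2]  = 7; Z_8 = -3Z_6 - 3  [with Z_6=7]  = -24.
Change = 9 − (-24) = 33.

33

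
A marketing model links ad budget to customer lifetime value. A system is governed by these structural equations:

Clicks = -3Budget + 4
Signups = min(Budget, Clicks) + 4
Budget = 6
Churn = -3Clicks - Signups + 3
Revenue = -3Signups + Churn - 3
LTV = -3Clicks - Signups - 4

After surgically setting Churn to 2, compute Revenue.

Intervening sets Churn = 2 and removes its equation (Churn = -3Clicks - Signups + 3).
Clicks = -3Budget + 4  [with Budget=6]  = -14
Signups = min(Budget, Clicks) + 4  [with Budget=6, Clicks=-14]  = -10
Revenue = -3Signups + Churn - 3  [with Signups=-10, Churn=2]  = 29

29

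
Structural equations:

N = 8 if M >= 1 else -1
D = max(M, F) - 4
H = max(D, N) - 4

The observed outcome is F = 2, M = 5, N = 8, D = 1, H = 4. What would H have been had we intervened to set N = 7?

3

do(N=7) replaces the equation N = 8 if M >= 1 else -1 with the constant N = 7.
D = max(M, F) - 4  [with M=5, F=2]  = 1
H = max(D, N) - 4  [with D=1, N=7]  = 3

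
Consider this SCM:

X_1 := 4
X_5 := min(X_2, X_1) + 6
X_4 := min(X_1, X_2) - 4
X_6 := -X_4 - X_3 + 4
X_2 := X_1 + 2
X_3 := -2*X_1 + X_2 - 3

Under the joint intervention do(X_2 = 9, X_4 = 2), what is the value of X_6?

4

The joint intervention fixes X_2 = 9, X_4 = 2, removing each variable's own equation.
X_3 = -2*X_1 + X_2 - 3  [with X_1=4, X_2=9]  = -2
X_6 = -X_4 - X_3 + 4  [with X_4=2, X_3=-2]  = 4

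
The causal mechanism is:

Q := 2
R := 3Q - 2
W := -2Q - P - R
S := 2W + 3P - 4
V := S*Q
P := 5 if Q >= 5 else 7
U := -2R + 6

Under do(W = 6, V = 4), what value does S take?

29

Setting W = 6, V = 4 by intervention discards those variables' equations.
P = 5 if Q >= 5 else 7  [with Q=2]  = 7
S = 2W + 3P - 4  [with W=6, P=7]  = 29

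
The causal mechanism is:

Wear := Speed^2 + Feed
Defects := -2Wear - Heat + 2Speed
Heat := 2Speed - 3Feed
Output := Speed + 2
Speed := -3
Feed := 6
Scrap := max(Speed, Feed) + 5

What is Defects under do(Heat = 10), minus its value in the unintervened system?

-34

do(Heat=10) replaces the equation Heat := 2Speed - 3Feed with the constant Heat = 10.
Wear = Speed^2 + Feed  [with Speed=-3, Feed=6]  = 15
Defects = -2Wear - Heat + 2Speed  [with Wear=15, Heat=10, Speed=-3]  = -46
Without intervention: Heat = 2Speed - 3Feed  [with Speed=-3, Feed=6]  = -24; Wear = Speed^2 + Feed  [with Speed=-3, Feed=6]  = 15; Defects = -2Wear - Heat + 2Speed  [with Wear=15, Heat=-24, Speed=-3]  = -12.
Change = -46 − (-12) = -34.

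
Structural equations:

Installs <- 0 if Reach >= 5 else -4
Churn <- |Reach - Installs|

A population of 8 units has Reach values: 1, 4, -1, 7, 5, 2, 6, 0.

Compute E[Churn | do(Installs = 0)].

3.25

do(Installs=0) breaks Installs's dependence on Reach. With Installs=0 fixed, Churn across the units is 1, 4, 1, 7, 5, 2, 6, 0, mean 3.25.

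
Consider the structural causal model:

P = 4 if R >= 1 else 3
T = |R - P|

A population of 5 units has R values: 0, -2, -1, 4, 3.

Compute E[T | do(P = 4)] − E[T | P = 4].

The intervention sets P=4 in all 5 units regardless of R. Recomputing T per unit gives 4, 6, 5, 0, 1; average 3.2.
Observing P=4 restricts to units where P's equation naturally yields 4: R ∈ {4, 3}. In that subpopulation T = 0, 1, mean 0.5.
Difference = 3.2 − 0.5 = 2.7.

2.7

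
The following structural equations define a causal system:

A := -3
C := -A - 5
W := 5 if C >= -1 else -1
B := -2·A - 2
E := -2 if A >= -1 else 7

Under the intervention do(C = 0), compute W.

The intervention breaks the incoming arrows to C: C := -A - 5 no longer applies, and C = 0.
W = 5 if C >= -1 else -1  [with C=0]  = 5

5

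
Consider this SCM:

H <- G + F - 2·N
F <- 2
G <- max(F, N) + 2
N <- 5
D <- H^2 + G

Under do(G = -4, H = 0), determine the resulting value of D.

Setting G = -4, H = 0 by intervention discards those variables' equations.
D = H^2 + G  [with H=0, G=-4]  = -4

-4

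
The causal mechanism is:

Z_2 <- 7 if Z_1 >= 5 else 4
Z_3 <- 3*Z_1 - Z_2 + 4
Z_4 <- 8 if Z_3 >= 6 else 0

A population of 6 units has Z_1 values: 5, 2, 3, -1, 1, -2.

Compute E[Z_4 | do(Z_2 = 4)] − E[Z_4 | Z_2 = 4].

0.8

The intervention sets Z_2=4 in all 6 units regardless of Z_1. Recomputing Z_4 per unit gives 8, 8, 8, 0, 0, 0; average 4.
Conditioning on Z_2=4 selects the 5 unit(s) with Z_1 ∈ {2, 3, -1, 1, -2}. Their Z_4 values: 8, 8, 0, 0, 0. Mean = 3.2.
Difference = 4 − 3.2 = 0.8.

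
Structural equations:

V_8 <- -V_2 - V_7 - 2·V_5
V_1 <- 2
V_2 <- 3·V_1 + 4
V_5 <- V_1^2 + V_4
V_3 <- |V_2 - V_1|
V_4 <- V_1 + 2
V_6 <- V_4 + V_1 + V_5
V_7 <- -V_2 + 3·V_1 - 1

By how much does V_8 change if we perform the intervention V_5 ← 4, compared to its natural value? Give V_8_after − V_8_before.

8

do(V_5=4) replaces the equation V_5 <- V_1^2 + V_4 with the constant V_5 = 4.
V_2 = 3·V_1 + 4  [with V_1=2]  = 10
V_7 = -V_2 + 3·V_1 - 1  [with V_2=10, V_1=2]  = -5
V_8 = -V_2 - V_7 - 2·V_5  [with V_2=10, V_7=-5, V_5=4]  = -13
Without intervention: V_2 = 3·V_1 + 4  [with V_1=2]  = 10; V_4 = V_1 + 2  [with V_1=2]  = 4; V_5 = V_1^2 + V_4  [with V_1=2, V_4=4]  = 8; V_7 = -V_2 + 3·V_1 - 1  [with V_2=10, V_1=2]  = -5; V_8 = -V_2 - V_7 - 2·V_5  [with V_2=10, V_7=-5, V_5=8]  = -21.
Change = -13 − (-21) = 8.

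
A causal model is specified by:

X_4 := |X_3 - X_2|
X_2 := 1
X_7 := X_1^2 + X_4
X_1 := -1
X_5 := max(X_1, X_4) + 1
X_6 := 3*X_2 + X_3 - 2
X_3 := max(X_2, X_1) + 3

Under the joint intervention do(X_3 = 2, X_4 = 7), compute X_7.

8

Under do(X_3 = 2, X_4 = 7), each intervened variable's structural equation is replaced by its fixed value.
X_7 = X_1^2 + X_4  [with X_1=-1, X_4=7]  = 8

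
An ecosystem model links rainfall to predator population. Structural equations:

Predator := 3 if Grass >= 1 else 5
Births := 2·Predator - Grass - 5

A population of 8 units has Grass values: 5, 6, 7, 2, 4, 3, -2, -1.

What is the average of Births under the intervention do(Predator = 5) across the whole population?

Under do(Predator=5), Predator's equation is replaced by Predator=5 for every unit. Per-unit Births: 0, -1, -2, 3, 1, 2, 7, 6. Mean = 2.

2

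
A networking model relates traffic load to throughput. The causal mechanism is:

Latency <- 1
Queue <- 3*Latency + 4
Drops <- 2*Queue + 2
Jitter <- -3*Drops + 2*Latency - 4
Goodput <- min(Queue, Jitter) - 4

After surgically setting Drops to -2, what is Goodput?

0

do(Drops=-2) replaces the equation Drops <- 2*Queue + 2 with the constant Drops = -2.
Queue = 3*Latency + 4  [with Latency=1]  = 7
Jitter = -3*Drops + 2*Latency - 4  [with Drops=-2, Latency=1]  = 4
Goodput = min(Queue, Jitter) - 4  [with Queue=7, Jitter=4]  = 0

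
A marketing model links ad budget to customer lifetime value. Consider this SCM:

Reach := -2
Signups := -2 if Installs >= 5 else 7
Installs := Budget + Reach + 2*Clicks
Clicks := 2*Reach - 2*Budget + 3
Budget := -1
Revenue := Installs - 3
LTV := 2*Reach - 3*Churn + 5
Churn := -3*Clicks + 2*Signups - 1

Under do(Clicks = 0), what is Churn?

13

The intervention breaks the incoming arrows to Clicks: Clicks := 2*Reach - 2*Budget + 3 no longer applies, and Clicks = 0.
Installs = Budget + Reach + 2*Clicks  [with Budget=-1, Reach=-2, Clicks=0]  = -3
Signups = -2 if Installs >= 5 else 7  [with Installs=-3]  = 7
Churn = -3*Clicks + 2*Signups - 1  [with Clicks=0, Signups=7]  = 13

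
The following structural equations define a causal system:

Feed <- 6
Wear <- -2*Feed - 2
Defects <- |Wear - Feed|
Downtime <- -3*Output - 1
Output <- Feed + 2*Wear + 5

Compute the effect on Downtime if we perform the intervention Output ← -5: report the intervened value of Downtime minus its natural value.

-36

Intervening sets Output = -5 and removes its equation (Output <- Feed + 2*Wear + 5).
Downtime = -3*Output - 1  [with Output=-5]  = 14
Without intervention: Wear = -2*Feed - 2  [with Feed=6]  = -14; Output = Feed + 2*Wear + 5  [with Feed=6, Wear=-14]  = -17; Downtime = -3*Output - 1  [with Output=-17]  = 50.
Change = 14 − 50 = -36.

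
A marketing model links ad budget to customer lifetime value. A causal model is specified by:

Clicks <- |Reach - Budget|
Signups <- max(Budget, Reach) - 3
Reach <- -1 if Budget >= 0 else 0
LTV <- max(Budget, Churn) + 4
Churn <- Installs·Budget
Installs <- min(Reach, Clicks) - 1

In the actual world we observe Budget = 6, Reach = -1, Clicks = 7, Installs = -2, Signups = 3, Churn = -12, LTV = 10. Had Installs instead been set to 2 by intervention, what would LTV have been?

16

The intervention breaks the incoming arrows to Installs: Installs <- min(Reach, Clicks) - 1 no longer applies, and Installs = 2.
Churn = Installs·Budget  [with Installs=2, Budget=6]  = 12
LTV = max(Budget, Churn) + 4  [with Budget=6, Churn=12]  = 16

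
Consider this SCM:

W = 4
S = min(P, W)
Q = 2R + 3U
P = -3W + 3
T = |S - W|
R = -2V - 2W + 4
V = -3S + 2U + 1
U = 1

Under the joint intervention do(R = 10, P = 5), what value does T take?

0

Under do(R = 10, P = 5), each intervened variable's structural equation is replaced by its fixed value.
S = min(P, W)  [with P=5, W=4]  = 4
T = |S - W|  [with S=4, W=4]  = 0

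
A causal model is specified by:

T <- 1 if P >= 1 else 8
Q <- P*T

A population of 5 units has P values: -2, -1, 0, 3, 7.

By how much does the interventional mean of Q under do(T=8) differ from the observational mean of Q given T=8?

19.2

Every unit gets T=8 under the intervention. Q values become -16, -8, 0, 24, 56; E[Q|do(T=8)] = 11.2.
Conditioning on T=8 selects the 3 unit(s) with P ∈ {-2, -1, 0}. Their Q values: -16, -8, 0. Mean = -8.
Difference = 11.2 − (-8) = 19.2.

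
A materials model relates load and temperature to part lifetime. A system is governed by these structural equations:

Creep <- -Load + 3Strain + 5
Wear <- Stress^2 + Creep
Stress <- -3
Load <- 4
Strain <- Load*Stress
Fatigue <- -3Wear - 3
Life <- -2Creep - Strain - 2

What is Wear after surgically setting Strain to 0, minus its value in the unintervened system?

do(Strain=0) replaces the equation Strain <- Load*Stress with the constant Strain = 0.
Creep = -Load + 3Strain + 5  [with Load=4, Strain=0]  = 1
Wear = Stress^2 + Creep  [with Stress=-3, Creep=1]  = 10
Without intervention: Strain = Load*Stress  [with Load=4, Stress=-3]  = -12; Creep = -Load + 3Strain + 5  [with Load=4, Strain=-12]  = -35; Wear = Stress^2 + Creep  [with Stress=-3, Creep=-35]  = -26.
Change = 10 − (-26) = 36.

36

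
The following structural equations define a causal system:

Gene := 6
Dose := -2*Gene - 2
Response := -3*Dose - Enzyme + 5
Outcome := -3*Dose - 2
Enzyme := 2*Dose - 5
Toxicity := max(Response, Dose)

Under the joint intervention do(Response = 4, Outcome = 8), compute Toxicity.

Setting Response = 4, Outcome = 8 by intervention discards those variables' equations.
Dose = -2*Gene - 2  [with Gene=6]  = -14
Toxicity = max(Response, Dose)  [with Response=4, Dose=-14]  = 4

4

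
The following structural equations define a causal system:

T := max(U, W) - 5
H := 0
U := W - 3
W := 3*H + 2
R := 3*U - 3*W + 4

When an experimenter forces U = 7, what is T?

The intervention breaks the incoming arrows to U: U := W - 3 no longer applies, and U = 7.
W = 3*H + 2  [with H=0]  = 2
T = max(U, W) - 5  [with U=7, W=2]  = 2

2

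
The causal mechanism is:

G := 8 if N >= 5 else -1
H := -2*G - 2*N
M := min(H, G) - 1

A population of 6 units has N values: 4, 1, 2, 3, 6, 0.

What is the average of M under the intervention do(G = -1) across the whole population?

Every unit gets G=-1 under the intervention. M values become -7, -2, -3, -5, -11, -2; E[M|do(G=-1)] = -5.

-5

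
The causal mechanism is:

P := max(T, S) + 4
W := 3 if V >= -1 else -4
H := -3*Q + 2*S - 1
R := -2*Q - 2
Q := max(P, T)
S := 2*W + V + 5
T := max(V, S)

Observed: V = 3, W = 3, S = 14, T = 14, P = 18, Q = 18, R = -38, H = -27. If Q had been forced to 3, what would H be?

Intervening sets Q = 3 and removes its equation (Q := max(P, T)).
W = 3 if V >= -1 else -4  [with V=3]  = 3
S = 2*W + V + 5  [with W=3, V=3]  = 14
H = -3*Q + 2*S - 1  [with Q=3, S=14]  = 18

18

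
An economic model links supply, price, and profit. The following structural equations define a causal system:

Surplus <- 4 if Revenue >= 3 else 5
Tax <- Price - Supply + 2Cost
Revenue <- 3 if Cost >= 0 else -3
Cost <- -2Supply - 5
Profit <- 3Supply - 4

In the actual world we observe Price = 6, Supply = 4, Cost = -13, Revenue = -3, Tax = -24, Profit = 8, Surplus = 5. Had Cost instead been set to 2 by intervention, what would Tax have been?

do(Cost=2) replaces the equation Cost <- -2Supply - 5 with the constant Cost = 2.
Tax = Price - Supply + 2Cost  [with Price=6, Supply=4, Cost=2]  = 6

6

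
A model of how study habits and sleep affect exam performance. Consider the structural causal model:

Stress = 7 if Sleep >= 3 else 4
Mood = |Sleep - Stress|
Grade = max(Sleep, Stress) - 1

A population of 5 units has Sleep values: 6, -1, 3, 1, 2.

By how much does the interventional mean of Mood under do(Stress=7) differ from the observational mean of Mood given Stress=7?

do(Stress=7) breaks Stress's dependence on Sleep. With Stress=7 fixed, Mood across the units is 1, 8, 4, 6, 5, mean 4.8.
Observing Stress=7 restricts to units where Stress's equation naturally yields 7: Sleep ∈ {6, 3}. In that subpopulation Mood = 1, 4, mean 2.5.
Difference = 4.8 − 2.5 = 2.3.

2.3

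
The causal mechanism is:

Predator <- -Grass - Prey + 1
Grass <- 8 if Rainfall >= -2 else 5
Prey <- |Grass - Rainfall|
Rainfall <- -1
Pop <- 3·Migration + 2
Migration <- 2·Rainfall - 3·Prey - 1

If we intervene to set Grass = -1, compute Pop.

Under do(Grass=-1), the mechanism Grass <- 8 if Rainfall >= -2 else 5 is discarded; Grass is fixed at -1.
Prey = |Grass - Rainfall|  [with Grass=-1, Rainfall=-1]  = 0
Migration = 2·Rainfall - 3·Prey - 1  [with Rainfall=-1, Prey=0]  = -3
Pop = 3·Migration + 2  [with Migration=-3]  = -7

-7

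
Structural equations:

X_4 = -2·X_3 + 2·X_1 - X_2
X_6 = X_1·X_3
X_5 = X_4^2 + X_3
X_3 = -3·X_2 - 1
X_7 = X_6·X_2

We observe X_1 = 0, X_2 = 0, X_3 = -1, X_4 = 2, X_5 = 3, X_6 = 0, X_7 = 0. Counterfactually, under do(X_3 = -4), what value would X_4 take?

The intervention breaks the incoming arrows to X_3: X_3 = -3·X_2 - 1 no longer applies, and X_3 = -4.
X_4 = -2·X_3 + 2·X_1 - X_2  [with X_3=-4, X_1=0, X_2=0]  = 8

8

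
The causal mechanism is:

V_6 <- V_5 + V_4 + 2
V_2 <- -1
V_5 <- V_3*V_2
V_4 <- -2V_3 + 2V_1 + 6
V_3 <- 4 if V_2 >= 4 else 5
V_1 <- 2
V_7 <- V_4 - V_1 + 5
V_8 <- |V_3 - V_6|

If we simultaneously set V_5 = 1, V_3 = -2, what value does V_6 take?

17

The joint intervention fixes V_5 = 1, V_3 = -2, removing each variable's own equation.
V_4 = -2V_3 + 2V_1 + 6  [with V_3=-2, V_1=2]  = 14
V_6 = V_5 + V_4 + 2  [with V_5=1, V_4=14]  = 17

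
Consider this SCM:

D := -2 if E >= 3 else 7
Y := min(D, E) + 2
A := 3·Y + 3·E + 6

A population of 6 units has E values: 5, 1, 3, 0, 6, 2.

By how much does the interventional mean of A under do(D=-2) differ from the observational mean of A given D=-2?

do(D=-2) breaks D's dependence on E. With D=-2 fixed, A across the units is 21, 9, 15, 6, 24, 12, mean 14.5.
Observing D=-2 restricts to units where D's equation naturally yields -2: E ∈ {5, 3, 6}. In that subpopulation A = 21, 15, 24, mean 20.
Difference = 14.5 − 20 = -5.5.

-5.5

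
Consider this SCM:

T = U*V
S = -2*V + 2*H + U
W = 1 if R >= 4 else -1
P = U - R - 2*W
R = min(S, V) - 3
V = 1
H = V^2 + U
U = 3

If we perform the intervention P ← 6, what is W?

-1

Intervening sets P = 6 and removes its equation (P = U - R - 2*W).
Since W is not a descendant of the intervened variable, it is unaffected.
H = V^2 + U  [with V=1, U=3]  = 4
S = -2*V + 2*H + U  [with V=1, H=4, U=3]  = 9
R = min(S, V) - 3  [with S=9, V=1]  = -2
W = 1 if R >= 4 else -1  [with R=-2]  = -1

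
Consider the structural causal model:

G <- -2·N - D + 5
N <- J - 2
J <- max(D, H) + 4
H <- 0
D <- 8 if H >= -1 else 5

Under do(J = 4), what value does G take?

-7

do(J=4) replaces the equation J <- max(D, H) + 4 with the constant J = 4.
D = 8 if H >= -1 else 5  [with H=0]  = 8
N = J - 2  [with J=4]  = 2
G = -2·N - D + 5  [with N=2, D=8]  = -7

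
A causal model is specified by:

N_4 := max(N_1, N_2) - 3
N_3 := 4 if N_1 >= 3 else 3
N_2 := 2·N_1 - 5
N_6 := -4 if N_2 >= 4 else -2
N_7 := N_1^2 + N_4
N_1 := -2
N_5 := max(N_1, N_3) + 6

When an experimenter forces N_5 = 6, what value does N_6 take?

The intervention breaks the incoming arrows to N_5: N_5 := max(N_1, N_3) + 6 no longer applies, and N_5 = 6.
Since N_6 is not a descendant of the intervened variable, it is unaffected.
N_2 = 2·N_1 - 5  [with N_1=-2]  = -9
N_6 = -4 if N_2 >= 4 else -2  [with N_2=-9]  = -2

-2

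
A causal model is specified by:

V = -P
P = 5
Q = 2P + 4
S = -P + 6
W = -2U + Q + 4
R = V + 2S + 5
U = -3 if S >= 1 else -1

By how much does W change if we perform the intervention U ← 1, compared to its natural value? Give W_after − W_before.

The intervention breaks the incoming arrows to U: U = -3 if S >= 1 else -1 no longer applies, and U = 1.
Q = 2P + 4  [with P=5]  = 14
W = -2U + Q + 4  [with U=1, Q=14]  = 16
Without intervention: S = -P + 6  [with P=5]  = 1; Q = 2P + 4  [with P=5]  = 14; U = -3 if S >= 1 else -1  [with S=1]  = -3; W = -2U + Q + 4  [with U=-3, Q=14]  = 24.
Change = 16 − 24 = -8.

-8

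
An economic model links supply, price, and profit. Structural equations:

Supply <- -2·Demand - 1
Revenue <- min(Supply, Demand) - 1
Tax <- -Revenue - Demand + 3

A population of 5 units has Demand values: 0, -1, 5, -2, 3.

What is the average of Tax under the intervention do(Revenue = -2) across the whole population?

Every unit gets Revenue=-2 under the intervention. Tax values become 5, 6, 0, 7, 2; E[Tax|do(Revenue=-2)] = 4.

4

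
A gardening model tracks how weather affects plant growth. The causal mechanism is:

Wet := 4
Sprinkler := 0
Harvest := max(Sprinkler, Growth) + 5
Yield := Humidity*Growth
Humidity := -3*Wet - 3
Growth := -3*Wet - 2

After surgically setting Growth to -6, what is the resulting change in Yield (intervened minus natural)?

do(Growth=-6) replaces the equation Growth := -3*Wet - 2 with the constant Growth = -6.
Humidity = -3*Wet - 3  [with Wet=4]  = -15
Yield = Humidity*Growth  [with Humidity=-15, Growth=-6]  = 90
Without intervention: Growth = -3*Wet - 2  [with Wet=4]  = -14; Humidity = -3*Wet - 3  [with Wet=4]  = -15; Yield = Humidity*Growth  [with Humidity=-15, Growth=-14]  = 210.
Change = 90 − 210 = -120.

-120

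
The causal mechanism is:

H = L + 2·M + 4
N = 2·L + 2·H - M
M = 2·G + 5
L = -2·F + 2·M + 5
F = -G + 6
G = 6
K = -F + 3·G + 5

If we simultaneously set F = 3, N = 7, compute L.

The joint intervention fixes F = 3, N = 7, removing each variable's own equation.
M = 2·G + 5  [with G=6]  = 17
L = -2·F + 2·M + 5  [with F=3, M=17]  = 33

33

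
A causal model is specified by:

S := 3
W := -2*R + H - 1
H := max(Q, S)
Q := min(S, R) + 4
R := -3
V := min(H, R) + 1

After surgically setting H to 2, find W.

7

Intervening sets H = 2 and removes its equation (H := max(Q, S)).
W = -2*R + H - 1  [with R=-3, H=2]  = 7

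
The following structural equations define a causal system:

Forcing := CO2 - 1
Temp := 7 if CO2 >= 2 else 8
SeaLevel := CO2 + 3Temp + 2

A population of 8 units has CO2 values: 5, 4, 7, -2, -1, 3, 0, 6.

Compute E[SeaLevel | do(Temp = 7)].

25.75

Every unit gets Temp=7 under the intervention. SeaLevel values become 28, 27, 30, 21, 22, 26, 23, 29; E[SeaLevel|do(Temp=7)] = 25.75.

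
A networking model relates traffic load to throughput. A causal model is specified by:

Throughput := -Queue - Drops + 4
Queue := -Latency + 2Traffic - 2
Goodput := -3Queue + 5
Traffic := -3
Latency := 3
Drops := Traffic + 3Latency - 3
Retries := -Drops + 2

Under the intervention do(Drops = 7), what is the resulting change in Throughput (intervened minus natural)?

-4

Under do(Drops=7), the mechanism Drops := Traffic + 3Latency - 3 is discarded; Drops is fixed at 7.
Queue = -Latency + 2Traffic - 2  [with Latency=3, Traffic=-3]  = -11
Throughput = -Queue - Drops + 4  [with Queue=-11, Drops=7]  = 8
Without intervention: Queue = -Latency + 2Traffic - 2  [with Latency=3, Traffic=-3]  = -11; Drops = Traffic + 3Latency - 3  [with Traffic=-3, Latency=3]  = 3; Throughput = -Queue - Drops + 4  [with Queue=-11, Drops=3]  = 12.
Change = 8 − 12 = -4.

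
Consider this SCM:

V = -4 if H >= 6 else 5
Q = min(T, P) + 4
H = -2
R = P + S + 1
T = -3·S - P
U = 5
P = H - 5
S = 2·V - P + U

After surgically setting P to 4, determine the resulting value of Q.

-33

The intervention breaks the incoming arrows to P: P = H - 5 no longer applies, and P = 4.
V = -4 if H >= 6 else 5  [with H=-2]  = 5
S = 2·V - P + U  [with V=5, P=4, U=5]  = 11
T = -3·S - P  [with S=11, P=4]  = -37
Q = min(T, P) + 4  [with T=-37, P=4]  = -33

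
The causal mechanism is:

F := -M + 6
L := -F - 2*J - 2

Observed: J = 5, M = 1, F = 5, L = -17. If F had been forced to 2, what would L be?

The intervention breaks the incoming arrows to F: F := -M + 6 no longer applies, and F = 2.
L = -F - 2*J - 2  [with F=2, J=5]  = -14

-14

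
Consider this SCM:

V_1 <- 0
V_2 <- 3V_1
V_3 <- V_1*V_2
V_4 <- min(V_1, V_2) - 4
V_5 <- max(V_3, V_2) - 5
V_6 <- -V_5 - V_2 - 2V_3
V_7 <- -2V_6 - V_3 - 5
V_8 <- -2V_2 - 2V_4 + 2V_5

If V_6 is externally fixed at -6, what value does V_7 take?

Intervening sets V_6 = -6 and removes its equation (V_6 <- -V_5 - V_2 - 2V_3).
V_2 = 3V_1  [with V_1=0]  = 0
V_3 = V_1*V_2  [with V_1=0, V_2=0]  = 0
V_7 = -2V_6 - V_3 - 5  [with V_6=-6, V_3=0]  = 7

7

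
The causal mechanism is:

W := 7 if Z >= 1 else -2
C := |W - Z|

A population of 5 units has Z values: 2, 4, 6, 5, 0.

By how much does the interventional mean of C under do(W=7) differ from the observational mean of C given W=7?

The intervention sets W=7 in all 5 units regardless of Z. Recomputing C per unit gives 5, 3, 1, 2, 7; average 3.6.
Observing W=7 restricts to units where W's equation naturally yields 7: Z ∈ {2, 4, 6, 5}. In that subpopulation C = 5, 3, 1, 2, mean 2.75.
Difference = 3.6 − 2.75 = 0.85.

0.85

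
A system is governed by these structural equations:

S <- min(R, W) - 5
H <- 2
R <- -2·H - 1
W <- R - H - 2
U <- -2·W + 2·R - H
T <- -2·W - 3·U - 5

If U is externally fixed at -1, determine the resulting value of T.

16

Under do(U=-1), the mechanism U <- -2·W + 2·R - H is discarded; U is fixed at -1.
R = -2·H - 1  [with H=2]  = -5
W = R - H - 2  [with R=-5, H=2]  = -9
T = -2·W - 3·U - 5  [with W=-9, U=-1]  = 16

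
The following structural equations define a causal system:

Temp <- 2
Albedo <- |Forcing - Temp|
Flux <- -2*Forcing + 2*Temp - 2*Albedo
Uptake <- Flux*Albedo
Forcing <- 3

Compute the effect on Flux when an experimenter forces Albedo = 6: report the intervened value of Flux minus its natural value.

The intervention breaks the incoming arrows to Albedo: Albedo <- |Forcing - Temp| no longer applies, and Albedo = 6.
Flux = -2*Forcing + 2*Temp - 2*Albedo  [with Forcing=3, Temp=2, Albedo=6]  = -14
Without intervention: Albedo = |Forcing - Temp|  [with Forcing=3, Temp=2]  = 1; Flux = -2*Forcing + 2*Temp - 2*Albedo  [with Forcing=3, Temp=2, Albedo=1]  = -4.
Change = -14 − (-4) = -10.

-10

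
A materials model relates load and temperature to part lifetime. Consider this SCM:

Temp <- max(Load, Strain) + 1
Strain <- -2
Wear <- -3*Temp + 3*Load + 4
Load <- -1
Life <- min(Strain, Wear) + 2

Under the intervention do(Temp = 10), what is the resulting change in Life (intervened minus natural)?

-27

do(Temp=10) replaces the equation Temp <- max(Load, Strain) + 1 with the constant Temp = 10.
Wear = -3*Temp + 3*Load + 4  [with Temp=10, Load=-1]  = -29
Life = min(Strain, Wear) + 2  [with Strain=-2, Wear=-29]  = -27
Without intervention: Temp = max(Load, Strain) + 1  [with Load=-1, Strain=-2]  = 0; Wear = -3*Temp + 3*Load + 4  [with Temp=0, Load=-1]  = 1; Life = min(Strain, Wear) + 2  [with Strain=-2, Wear=1]  = 0.
Change = -27 − 0 = -27.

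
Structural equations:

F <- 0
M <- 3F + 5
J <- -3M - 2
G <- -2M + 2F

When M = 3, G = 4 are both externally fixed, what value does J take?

The joint intervention fixes M = 3, G = 4, removing each variable's own equation.
J = -3M - 2  [with M=3]  = -11

-11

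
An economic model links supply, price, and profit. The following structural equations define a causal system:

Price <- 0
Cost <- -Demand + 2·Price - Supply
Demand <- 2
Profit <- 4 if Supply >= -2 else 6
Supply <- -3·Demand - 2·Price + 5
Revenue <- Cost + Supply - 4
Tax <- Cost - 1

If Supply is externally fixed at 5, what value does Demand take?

2

Under do(Supply=5), the mechanism Supply <- -3·Demand - 2·Price + 5 is discarded; Supply is fixed at 5.
Demand is not downstream of the intervention, so its value is determined by the original equations.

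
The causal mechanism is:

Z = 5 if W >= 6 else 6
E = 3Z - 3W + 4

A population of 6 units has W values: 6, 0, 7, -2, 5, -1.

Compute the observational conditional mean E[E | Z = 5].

-0.5

E[E|Z=5] averages over only the 2 units with Z=5 (W = 6, 7): E = 1, -2, mean -0.5.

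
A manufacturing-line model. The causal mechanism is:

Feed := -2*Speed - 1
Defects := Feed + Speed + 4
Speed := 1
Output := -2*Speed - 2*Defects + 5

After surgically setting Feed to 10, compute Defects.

15

The intervention breaks the incoming arrows to Feed: Feed := -2*Speed - 1 no longer applies, and Feed = 10.
Defects = Feed + Speed + 4  [with Feed=10, Speed=1]  = 15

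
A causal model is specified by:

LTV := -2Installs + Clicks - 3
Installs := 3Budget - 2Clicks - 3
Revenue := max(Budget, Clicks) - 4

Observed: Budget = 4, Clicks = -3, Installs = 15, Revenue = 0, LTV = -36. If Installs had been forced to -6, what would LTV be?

6

do(Installs=-6) replaces the equation Installs := 3Budget - 2Clicks - 3 with the constant Installs = -6.
LTV = -2Installs + Clicks - 3  [with Installs=-6, Clicks=-3]  = 6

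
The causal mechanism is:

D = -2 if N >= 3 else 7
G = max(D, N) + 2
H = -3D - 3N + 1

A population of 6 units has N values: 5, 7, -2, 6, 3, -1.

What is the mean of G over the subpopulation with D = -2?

7.25

Observing D=-2 restricts to units where D's equation naturally yields -2: N ∈ {5, 7, 6, 3}. In that subpopulation G = 7, 9, 8, 5, mean 7.25.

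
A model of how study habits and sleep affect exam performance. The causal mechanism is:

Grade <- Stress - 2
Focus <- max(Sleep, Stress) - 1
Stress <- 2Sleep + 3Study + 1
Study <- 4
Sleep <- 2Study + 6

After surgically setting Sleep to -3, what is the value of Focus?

6

Under do(Sleep=-3), the mechanism Sleep <- 2Study + 6 is discarded; Sleep is fixed at -3.
Stress = 2Sleep + 3Study + 1  [with Sleep=-3, Study=4]  = 7
Focus = max(Sleep, Stress) - 1  [with Sleep=-3, Stress=7]  = 6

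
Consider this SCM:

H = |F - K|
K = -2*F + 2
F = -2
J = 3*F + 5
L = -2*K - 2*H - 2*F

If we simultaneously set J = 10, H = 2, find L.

Under do(J = 10, H = 2), each intervened variable's structural equation is replaced by its fixed value.
K = -2*F + 2  [with F=-2]  = 6
L = -2*K - 2*H - 2*F  [with K=6, H=2, F=-2]  = -12

-12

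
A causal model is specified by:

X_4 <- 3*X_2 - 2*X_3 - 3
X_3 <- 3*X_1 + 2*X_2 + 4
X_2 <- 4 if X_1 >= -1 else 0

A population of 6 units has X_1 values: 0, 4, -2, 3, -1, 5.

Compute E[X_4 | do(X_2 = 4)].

do(X_2=4) breaks X_2's dependence on X_1. With X_2=4 fixed, X_4 across the units is -15, -39, -3, -33, -9, -45, mean -24.

-24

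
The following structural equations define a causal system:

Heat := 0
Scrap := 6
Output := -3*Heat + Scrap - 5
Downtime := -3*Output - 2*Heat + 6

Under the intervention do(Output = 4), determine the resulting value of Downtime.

-6

The intervention breaks the incoming arrows to Output: Output := -3*Heat + Scrap - 5 no longer applies, and Output = 4.
Downtime = -3*Output - 2*Heat + 6  [with Output=4, Heat=0]  = -6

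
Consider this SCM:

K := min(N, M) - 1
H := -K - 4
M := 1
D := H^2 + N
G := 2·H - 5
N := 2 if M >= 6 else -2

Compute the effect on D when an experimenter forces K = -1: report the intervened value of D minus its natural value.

8

do(K=-1) replaces the equation K := min(N, M) - 1 with the constant K = -1.
N = 2 if M >= 6 else -2  [with M=1]  = -2
H = -K - 4  [with K=-1]  = -3
D = H^2 + N  [with H=-3, N=-2]  = 7
Without intervention: N = 2 if M >= 6 else -2  [with M=1]  = -2; K = min(N, M) - 1  [with N=-2, M=1]  = -3; H = -K - 4  [with K=-3]  = -1; D = H^2 + N  [with H=-1, N=-2]  = -1.
Change = 7 − (-1) = 8.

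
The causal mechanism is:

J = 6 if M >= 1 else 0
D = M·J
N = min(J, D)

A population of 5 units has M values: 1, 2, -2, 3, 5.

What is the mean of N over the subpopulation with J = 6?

6

E[N|J=6] averages over only the 4 units with J=6 (M = 1, 2, 3, 5): N = 6, 6, 6, 6, mean 6.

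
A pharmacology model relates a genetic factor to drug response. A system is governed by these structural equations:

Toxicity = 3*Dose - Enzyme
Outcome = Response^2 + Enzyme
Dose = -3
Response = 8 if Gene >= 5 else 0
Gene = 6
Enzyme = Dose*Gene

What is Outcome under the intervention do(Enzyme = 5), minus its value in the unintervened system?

The intervention breaks the incoming arrows to Enzyme: Enzyme = Dose*Gene no longer applies, and Enzyme = 5.
Response = 8 if Gene >= 5 else 0  [with Gene=6]  = 8
Outcome = Response^2 + Enzyme  [with Response=8, Enzyme=5]  = 69
Without intervention: Enzyme = Dose*Gene  [with Dose=-3, Gene=6]  = -18; Response = 8 if Gene >= 5 else 0  [with Gene=6]  = 8; Outcome = Response^2 + Enzyme  [with Response=8, Enzyme=-18]  = 46.
Change = 69 − 46 = 23.

23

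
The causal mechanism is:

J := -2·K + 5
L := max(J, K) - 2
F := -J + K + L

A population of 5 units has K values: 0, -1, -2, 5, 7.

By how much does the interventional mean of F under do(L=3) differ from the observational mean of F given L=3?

Every unit gets L=3 under the intervention. F values become -2, -5, -8, 13, 19; E[F|do(L=3)] = 3.4.
Conditioning on L=3 selects the 2 unit(s) with K ∈ {0, 5}. Their F values: -2, 13. Mean = 5.5.
Difference = 3.4 − 5.5 = -2.1.

-2.1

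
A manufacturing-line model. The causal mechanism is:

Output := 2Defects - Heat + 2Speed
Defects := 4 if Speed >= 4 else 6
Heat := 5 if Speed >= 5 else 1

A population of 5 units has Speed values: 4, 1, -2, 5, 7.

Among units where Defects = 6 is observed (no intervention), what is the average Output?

10

Observing Defects=6 restricts to units where Defects's equation naturally yields 6: Speed ∈ {1, -2}. In that subpopulation Output = 13, 7, mean 10.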